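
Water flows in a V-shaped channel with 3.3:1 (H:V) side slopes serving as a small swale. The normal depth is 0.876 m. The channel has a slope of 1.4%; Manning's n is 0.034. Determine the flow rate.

For a triangular section with side slope z = 3.3: A = zy² = 3.3×0.876² = 2.532 m²; P = 2y√(1+z²) = 2×0.876×3.448 = 6.041 m.
Hydraulic radius R = A/P = 2.532/6.041 = 0.4192 m.
Manning's equation: Q = (1/n) A R^(2/3) S^(1/2) = (1/0.034) × 2.532 × 0.4192^(2/3) × 0.014^(1/2) = 4.94 m³/s.

Q = 4.94 m³/s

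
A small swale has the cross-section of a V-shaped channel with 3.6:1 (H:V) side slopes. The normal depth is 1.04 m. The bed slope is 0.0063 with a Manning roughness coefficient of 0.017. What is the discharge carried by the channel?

Q = 11.5 m³/s

For a triangular section with side slope z = 3.6: A = zy² = 3.6×1.04² = 3.894 m²; P = 2y√(1+z²) = 2×1.04×3.736 = 7.772 m.
Hydraulic radius R = A/P = 3.894/7.772 = 0.501 m.
Manning's equation: Q = (1/n) A R^(2/3) S^(1/2) = (1/0.017) × 3.894 × 0.501^(2/3) × 0.0063^(1/2) = 11.5 m³/s.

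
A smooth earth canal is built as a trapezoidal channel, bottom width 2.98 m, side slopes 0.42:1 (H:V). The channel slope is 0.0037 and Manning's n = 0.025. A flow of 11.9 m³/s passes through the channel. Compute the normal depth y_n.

Manning's equation rearranged: A R^(2/3) = nQ / (1·√S) = 0.025 × 11.9 / (√0.0037) = 4.891.
Try y = 1.78 m: A R^(2/3) = 6.501 — too large.
Try y = 1.26 m: A R^(2/3) = 3.727 — too small.
Try y = 1.49 m: A R^(2/3) = 4.877 — matches.

y_n = 1.49 m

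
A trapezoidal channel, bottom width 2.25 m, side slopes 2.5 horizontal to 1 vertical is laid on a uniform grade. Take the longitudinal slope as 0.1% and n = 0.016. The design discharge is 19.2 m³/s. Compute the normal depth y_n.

Manning's equation rearranged: A R^(2/3) = nQ / (1·√S) = 0.016 × 19.2 / (√0.001) = 9.715.
Trying y = 1.85 m: A R^(2/3) = 13.07 — high.
Trying y = 1.34 m: A R^(2/3) = 6.427 — low.
Trying y = 1.62 m: A R^(2/3) = 9.724 — ≈ 9.715.

y_n = 1.62 m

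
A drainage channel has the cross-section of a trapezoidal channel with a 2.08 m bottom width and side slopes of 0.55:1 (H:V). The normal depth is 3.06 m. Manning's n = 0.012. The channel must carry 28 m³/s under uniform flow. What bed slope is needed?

S = 0.000619

With bottom width b = 2.08 m and side slope z = 0.55: A = (b + zy)y = (2.08 + 0.55×3.06)×3.06 = 11.51 m²; P = b + 2y√(1+z²) = 2.08 + 2×3.06×1.141 = 9.065 m.
Hydraulic radius R = A/P = 11.51/9.065 = 1.27 m.
From Manning's equation, S = [nQ / (1 A R^(2/3))]² = [0.012 × 28 / (1 × 11.51 × 1.27^(2/3))]² = 0.000619.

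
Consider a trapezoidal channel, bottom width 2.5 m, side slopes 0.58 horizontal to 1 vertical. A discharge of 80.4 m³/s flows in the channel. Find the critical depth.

y_c = 3.58 m

At critical depth, Q² T / (g A³) = 1, i.e. A³/T = Q²/g = 80.4²/9.81 = 658.9.
At y = 2.83 m: A³/T = 278.4 — short.
At y = 4.25 m: A³/T = 1265 — over.
At y = 3.58 m: A³/T = 661 — close enough.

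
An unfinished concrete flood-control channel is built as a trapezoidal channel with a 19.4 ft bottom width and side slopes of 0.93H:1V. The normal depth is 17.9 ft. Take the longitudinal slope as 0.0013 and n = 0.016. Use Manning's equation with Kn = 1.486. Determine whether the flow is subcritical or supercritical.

subcritical

With bottom width b = 19.4 ft and side slope z = 0.93: A = (b + zy)y = (19.4 + 0.93×17.9)×17.9 = 645.2 ft²; P = b + 2y√(1+z²) = 19.4 + 2×17.9×1.366 = 68.29 ft.
Hydraulic radius R = A/P = 645.2/68.29 = 9.449 ft.
V = (1.486/n) R^(2/3) √S = (1.486/0.016) × 9.449^(2/3) × √0.0013 = 14.97 ft/s. Hydraulic depth D_h = A/T = 645.2/52.69 = 12.25 ft.
Froude number Fr = V/√(g·D_h) = 14.97/√(32.2×12.25) = 0.754, which is less than 1, so the flow is subcritical.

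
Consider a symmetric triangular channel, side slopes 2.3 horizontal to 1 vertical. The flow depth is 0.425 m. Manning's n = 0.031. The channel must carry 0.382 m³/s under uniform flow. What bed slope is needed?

S = 0.00719

For a triangular section with side slope z = 2.3: A = zy² = 2.3×0.425² = 0.4154 m²; P = 2y√(1+z²) = 2×0.425×2.508 = 2.132 m.
Hydraulic radius R = A/P = 0.4154/2.132 = 0.1949 m.
From Manning's equation, S = [nQ / (1 A R^(2/3))]² = [0.031 × 0.382 / (1 × 0.4154 × 0.1949^(2/3))]² = 0.00719.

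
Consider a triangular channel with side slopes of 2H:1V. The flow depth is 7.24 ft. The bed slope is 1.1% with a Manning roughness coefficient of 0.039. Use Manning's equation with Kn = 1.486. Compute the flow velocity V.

For a triangular section with side slope z = 2: A = zy² = 2×7.24² = 104.8 ft²; P = 2y√(1+z²) = 2×7.24×2.236 = 32.38 ft.
Hydraulic radius R = A/P = 104.8/32.38 = 3.238 ft.
From Manning's equation, V = (1.486/n) R^(2/3) S^(1/2) = (1.486/0.039) × 3.238^(2/3) × 0.011^(1/2) = 8.75 ft/s.

V = 8.75 ft/s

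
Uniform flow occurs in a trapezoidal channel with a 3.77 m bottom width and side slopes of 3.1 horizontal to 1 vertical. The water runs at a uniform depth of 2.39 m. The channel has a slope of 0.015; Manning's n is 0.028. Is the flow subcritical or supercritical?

With bottom width b = 3.77 m and side slope z = 3.1: A = (b + zy)y = (3.77 + 3.1×2.39)×2.39 = 26.72 m²; P = b + 2y√(1+z²) = 3.77 + 2×2.39×3.257 = 19.34 m.
Hydraulic radius R = A/P = 26.72/19.34 = 1.381 m.
V = (1/n) R^(2/3) √S = (1/0.028) × 1.381^(2/3) × √0.015 = 5.426 m/s. Hydraulic depth D_h = A/T = 26.72/18.59 = 1.437 m.
Froude number Fr = V/√(g·D_h) = 5.426/√(9.81×1.437) = 1.44, which is greater than 1, so the flow is supercritical.

supercritical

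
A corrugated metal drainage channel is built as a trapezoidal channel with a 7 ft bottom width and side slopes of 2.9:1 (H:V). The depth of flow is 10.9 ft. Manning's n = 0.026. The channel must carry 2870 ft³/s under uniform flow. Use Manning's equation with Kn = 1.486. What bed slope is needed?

With bottom width b = 7 ft and side slope z = 2.9: A = (b + zy)y = (7 + 2.9×10.9)×10.9 = 420.8 ft²; P = b + 2y√(1+z²) = 7 + 2×10.9×3.068 = 73.87 ft.
Hydraulic radius R = A/P = 420.8/73.87 = 5.697 ft.
From Manning's equation, S = [nQ / (1.486 A R^(2/3))]² = [0.026 × 2870 / (1.486 × 420.8 × 5.697^(2/3))]² = 0.0014.

S = 0.0014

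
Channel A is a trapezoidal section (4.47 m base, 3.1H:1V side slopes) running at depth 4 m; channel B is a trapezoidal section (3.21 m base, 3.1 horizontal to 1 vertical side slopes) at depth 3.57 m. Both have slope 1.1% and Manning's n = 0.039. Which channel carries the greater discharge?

Channel A: With bottom width b = 4.47 m and side slope z = 3.1: A = (b + zy)y = (4.47 + 3.1×4)×4 = 67.48 m²; P = b + 2y√(1+z²) = 4.47 + 2×4×3.257 = 30.53 m. Hydraulic radius R = A/P = 67.48/30.53 = 2.21 m. Q_A = (1/0.039)·67.48·2.21^(2/3)·√0.011 = 307.9 m³/s.
Channel B: With bottom width b = 3.21 m and side slope z = 3.1: A = (b + zy)y = (3.21 + 3.1×3.57)×3.57 = 50.97 m²; P = b + 2y√(1+z²) = 3.21 + 2×3.57×3.257 = 26.47 m. Hydraulic radius R = A/P = 50.97/26.47 = 1.926 m. Q_B = (1/0.039)·50.97·1.926^(2/3)·√0.011 = 212.2 m³/s.
Q_A = 307.9 m³/s vs Q_B = 212.2 m³/s, so channel A carries more.

channel A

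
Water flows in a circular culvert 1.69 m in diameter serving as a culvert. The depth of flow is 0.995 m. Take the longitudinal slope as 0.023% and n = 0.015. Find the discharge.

For a circular section of diameter D = 1.69 m at depth y = 0.995 m, the central angle is θ = 2 arccos(1 − 2y/D) = 3.499 rad. Then A = (D²/8)(θ − sin θ) = 1.374 m² and P = Dθ/2 = 2.956 m.
Hydraulic radius R = A/P = 1.374/2.956 = 0.4647 m.
Manning's equation: Q = (1/n) A R^(2/3) S^(1/2) = (1/0.015) × 1.374 × 0.4647^(2/3) × 0.00023^(1/2) = 0.833 m³/s.

Q = 0.833 m³/s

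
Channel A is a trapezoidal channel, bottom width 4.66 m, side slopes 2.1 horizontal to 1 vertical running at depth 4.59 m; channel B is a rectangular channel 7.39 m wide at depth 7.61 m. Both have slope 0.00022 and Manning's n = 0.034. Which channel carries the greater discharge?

channel A

Channel A: With bottom width b = 4.66 m and side slope z = 2.1: A = (b + zy)y = (4.66 + 2.1×4.59)×4.59 = 65.63 m²; P = b + 2y√(1+z²) = 4.66 + 2×4.59×2.326 = 26.01 m. Hydraulic radius R = A/P = 65.63/26.01 = 2.523 m. Q_A = (1/0.034)·65.63·2.523^(2/3)·√0.00022 = 53.07 m³/s.
Channel B: Flow area A = b·y = 7.39 × 7.61 = 56.24 m². Wetted perimeter P = b + 2y = 7.39 + 2×7.61 = 22.61 m. Hydraulic radius R = A/P = 56.24/22.61 = 2.487 m. Q_B = (1/0.034)·56.24·2.487^(2/3)·√0.00022 = 45.04 m³/s.
Q_A = 53.07 m³/s vs Q_B = 45.04 m³/s, so channel A carries more.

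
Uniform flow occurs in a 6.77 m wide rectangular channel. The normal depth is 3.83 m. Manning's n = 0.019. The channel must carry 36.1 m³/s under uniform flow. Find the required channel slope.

S = 0.00032

Flow area A = b·y = 6.77 × 3.83 = 25.93 m². Wetted perimeter P = b + 2y = 6.77 + 2×3.83 = 14.43 m.
Hydraulic radius R = A/P = 25.93/14.43 = 1.797 m.
From Manning's equation, S = [nQ / (1 A R^(2/3))]² = [0.019 × 36.1 / (1 × 25.93 × 1.797^(2/3))]² = 0.00032.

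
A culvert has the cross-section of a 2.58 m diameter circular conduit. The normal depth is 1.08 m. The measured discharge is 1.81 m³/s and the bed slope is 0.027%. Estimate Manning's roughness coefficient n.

For a circular section of diameter D = 2.58 m at depth y = 1.08 m, the central angle is θ = 2 arccos(1 − 2y/D) = 2.815 rad. Then A = (D²/8)(θ − sin θ) = 2.075 m² and P = Dθ/2 = 3.631 m.
Hydraulic radius R = A/P = 2.075/3.631 = 0.5714 m.
Rearranging Manning's equation: n = (1/Q) A R^(2/3) S^(1/2) = (1/1.81) × 2.075 × 0.5714^(2/3) × √0.00027 = 0.013.

n = 0.013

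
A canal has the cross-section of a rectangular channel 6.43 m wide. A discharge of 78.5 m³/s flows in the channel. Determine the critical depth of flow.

For a rectangular channel, critical depth y_c = (q²/g)^(1/3) where q = Q/b = 78.5/6.43 = 12.21 m²/s.
So y_c = (12.21²/9.81)^(1/3) = 2.48 m.

y_c = 2.48 m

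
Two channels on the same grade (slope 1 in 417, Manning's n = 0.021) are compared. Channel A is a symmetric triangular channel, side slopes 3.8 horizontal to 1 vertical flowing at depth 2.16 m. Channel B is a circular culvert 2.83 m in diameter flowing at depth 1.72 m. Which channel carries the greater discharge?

channel A

Channel A: For a triangular section with side slope z = 3.8: A = zy² = 3.8×2.16² = 17.73 m²; P = 2y√(1+z²) = 2×2.16×3.929 = 16.97 m. Hydraulic radius R = A/P = 17.73/16.97 = 1.044 m. Q_A = (1/0.021)·17.73·1.044^(2/3)·√0.002398 = 42.56 m³/s.
Channel B: For a circular section of diameter D = 2.83 m at depth y = 1.72 m, the central angle is θ = 2 arccos(1 − 2y/D) = 3.576 rad. Then A = (D²/8)(θ − sin θ) = 4.002 m² and P = Dθ/2 = 5.06 m. Hydraulic radius R = A/P = 4.002/5.06 = 0.7908 m. Q_B = (1/0.021)·4.002·0.7908^(2/3)·√0.002398 = 7.979 m³/s.
Q_A = 42.56 m³/s vs Q_B = 7.979 m³/s, so channel A carries more.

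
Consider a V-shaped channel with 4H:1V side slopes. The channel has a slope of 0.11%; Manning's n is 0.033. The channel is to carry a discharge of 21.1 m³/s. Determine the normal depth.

Manning's equation rearranged: A R^(2/3) = nQ / (1·√S) = 0.033 × 21.1 / (√0.0011) = 20.99.
Try y = 2.54 m: A R^(2/3) = 29.66 — over.
Try y = 1.77 m: A R^(2/3) = 11.32 — short.
Try y = 2.23 m: A R^(2/3) = 20.96 — matches.

y_n = 2.23 m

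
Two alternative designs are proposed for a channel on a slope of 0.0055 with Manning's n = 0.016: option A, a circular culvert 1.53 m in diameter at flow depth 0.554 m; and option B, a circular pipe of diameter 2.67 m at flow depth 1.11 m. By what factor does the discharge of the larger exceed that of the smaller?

5.69

Channel A: For a circular section of diameter D = 1.53 m at depth y = 0.554 m, the central angle is θ = 2 arccos(1 − 2y/D) = 2.583 rad. Then A = (D²/8)(θ − sin θ) = 0.6006 m² and P = Dθ/2 = 1.976 m. Hydraulic radius R = A/P = 0.6006/1.976 = 0.304 m. Q_A = (1/0.016)·0.6006·0.304^(2/3)·√0.0055 = 1.259 m³/s.
Channel B: For a circular section of diameter D = 2.67 m at depth y = 1.11 m, the central angle is θ = 2 arccos(1 − 2y/D) = 2.803 rad. Then A = (D²/8)(θ − sin θ) = 2.202 m² and P = Dθ/2 = 3.742 m. Hydraulic radius R = A/P = 2.202/3.742 = 0.5884 m. Q_B = (1/0.016)·2.202·0.5884^(2/3)·√0.0055 = 7.165 m³/s.
The larger discharge is 7.165 m³/s and the smaller is 1.259 m³/s; the ratio is 5.69.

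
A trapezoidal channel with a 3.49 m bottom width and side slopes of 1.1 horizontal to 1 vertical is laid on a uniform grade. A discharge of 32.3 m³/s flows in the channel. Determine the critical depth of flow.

At critical depth, Q² T / (g A³) = 1, i.e. A³/T = Q²/g = 32.3²/9.81 = 106.3.
Trying y = 2.13 m: A³/T = 234.6 — too large.
Trying y = 1.28 m: A³/T = 39.08 — too small.
Trying y = 1.71 m: A³/T = 106.8 — close enough.

y_c = 1.71 m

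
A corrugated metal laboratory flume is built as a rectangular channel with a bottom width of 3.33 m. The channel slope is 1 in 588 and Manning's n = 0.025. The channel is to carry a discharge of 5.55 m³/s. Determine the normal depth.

y_n = 1.26 m

Manning's equation rearranged: A R^(2/3) = nQ / (1·√S) = 0.025 × 5.55 / (√0.001701) = 3.365.
At y = 0.961 m: A R^(2/3) = 2.3 — too small.
At y = 1.61 m: A R^(2/3) = 4.691 — too large.
At y = 1.26 m: A R^(2/3) = 3.362 — close enough.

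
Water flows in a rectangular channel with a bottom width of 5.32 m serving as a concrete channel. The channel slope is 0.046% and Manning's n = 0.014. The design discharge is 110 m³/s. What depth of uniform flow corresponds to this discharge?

Manning's equation rearranged: A R^(2/3) = nQ / (1·√S) = 0.014 × 110 / (√0.00046) = 71.8.
At y = 10.5 m: A R^(2/3) = 92.25 — too large.
At y = 6.68 m: A R^(2/3) = 54.56 — too small.
At y = 8.44 m: A R^(2/3) = 71.81 — close enough.

y_n = 8.44 m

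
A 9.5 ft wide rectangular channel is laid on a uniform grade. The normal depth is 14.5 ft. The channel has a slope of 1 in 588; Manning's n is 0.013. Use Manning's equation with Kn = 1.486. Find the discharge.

Q = 1520 ft³/s

Flow area A = b·y = 9.5 × 14.5 = 137.8 ft². Wetted perimeter P = b + 2y = 9.5 + 2×14.5 = 38.5 ft.
Hydraulic radius R = A/P = 137.8/38.5 = 3.578 ft.
Manning's equation: Q = (1.486/n) A R^(2/3) S^(1/2) = (1.486/0.013) × 137.8 × 3.578^(2/3) × 0.001701^(1/2) = 1520 ft³/s.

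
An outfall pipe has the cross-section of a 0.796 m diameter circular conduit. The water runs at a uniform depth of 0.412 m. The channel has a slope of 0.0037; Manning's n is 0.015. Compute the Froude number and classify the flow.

subcritical

For a circular section of diameter D = 0.796 m at depth y = 0.412 m, the central angle is θ = 2 arccos(1 − 2y/D) = 3.212 rad. Then A = (D²/8)(θ − sin θ) = 0.26 m² and P = Dθ/2 = 1.278 m.
Hydraulic radius R = A/P = 0.26/1.278 = 0.2034 m.
V = (1/n) R^(2/3) √S = (1/0.015) × 0.2034^(2/3) × √0.0037 = 1.402 m/s. Hydraulic depth D_h = A/T = 0.26/0.7955 = 0.3268 m.
Froude number Fr = V/√(g·D_h) = 1.402/√(9.81×0.3268) = 0.783, which is less than 1, so the flow is subcritical.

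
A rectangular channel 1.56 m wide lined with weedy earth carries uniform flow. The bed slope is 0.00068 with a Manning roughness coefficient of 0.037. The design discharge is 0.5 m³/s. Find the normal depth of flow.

Manning's equation rearranged: A R^(2/3) = nQ / (1·√S) = 0.037 × 0.5 / (√0.00068) = 0.7094.
Try y = 0.933 m: A R^(2/3) = 0.8225 — over.
Try y = 0.659 m: A R^(2/3) = 0.5176 — short.
Try y = 0.834 m: A R^(2/3) = 0.7099 — ≈ 0.7094.

y_n = 0.834 m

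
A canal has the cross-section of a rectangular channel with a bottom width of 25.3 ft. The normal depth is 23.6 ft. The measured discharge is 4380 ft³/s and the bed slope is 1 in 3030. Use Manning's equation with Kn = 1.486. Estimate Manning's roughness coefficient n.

n = 0.015

Flow area A = b·y = 25.3 × 23.6 = 597.1 ft². Wetted perimeter P = b + 2y = 25.3 + 2×23.6 = 72.5 ft.
Hydraulic radius R = A/P = 597.1/72.5 = 8.236 ft.
Rearranging Manning's equation: n = (1.486/Q) A R^(2/3) S^(1/2) = (1.486/4380) × 597.1 × 8.236^(2/3) × √0.00033 = 0.015.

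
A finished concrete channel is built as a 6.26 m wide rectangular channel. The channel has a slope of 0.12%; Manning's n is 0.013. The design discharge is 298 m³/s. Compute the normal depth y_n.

y_n = 10 m

Manning's equation rearranged: A R^(2/3) = nQ / (1·√S) = 0.013 × 298 / (√0.0012) = 111.8.
Trying y = 8.41 m: A R^(2/3) = 91.23 — low.
Trying y = 12.2 m: A R^(2/3) = 140.3 — high.
Trying y = 10 m: A R^(2/3) = 111.7 — close enough.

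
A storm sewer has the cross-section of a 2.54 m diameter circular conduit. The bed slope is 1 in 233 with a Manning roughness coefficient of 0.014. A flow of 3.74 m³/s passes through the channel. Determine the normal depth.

Manning's equation rearranged: A R^(2/3) = nQ / (1·√S) = 0.014 × 3.74 / (√0.004292) = 0.7992.
Trying y = 0.965 m: A R^(2/3) = 1.147 — high.
Trying y = 0.797 m: A R^(2/3) = 0.7994 — ≈ 0.7992.

y_n = 0.797 m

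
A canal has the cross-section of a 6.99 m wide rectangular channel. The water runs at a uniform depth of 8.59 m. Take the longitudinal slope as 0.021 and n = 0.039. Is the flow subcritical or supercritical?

Flow area A = b·y = 6.99 × 8.59 = 60.04 m². Wetted perimeter P = b + 2y = 6.99 + 2×8.59 = 24.17 m.
Hydraulic radius R = A/P = 60.04/24.17 = 2.484 m.
V = (1/n) R^(2/3) √S = (1/0.039) × 2.484^(2/3) × √0.021 = 6.816 m/s. Hydraulic depth D_h = A/T = 60.04/6.99 = 8.59 m.
Froude number Fr = V/√(g·D_h) = 6.816/√(9.81×8.59) = 0.742, which is less than 1, so the flow is subcritical.

subcritical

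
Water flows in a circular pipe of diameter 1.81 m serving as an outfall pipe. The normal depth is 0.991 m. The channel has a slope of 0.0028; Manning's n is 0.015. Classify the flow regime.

For a circular section of diameter D = 1.81 m at depth y = 0.991 m, the central angle is θ = 2 arccos(1 − 2y/D) = 3.332 rad. Then A = (D²/8)(θ − sin θ) = 1.442 m² and P = Dθ/2 = 3.015 m.
Hydraulic radius R = A/P = 1.442/3.015 = 0.4782 m.
V = (1/n) R^(2/3) √S = (1/0.015) × 0.4782^(2/3) × √0.0028 = 2.157 m/s. Hydraulic depth D_h = A/T = 1.442/1.802 = 0.8003 m.
Froude number Fr = V/√(g·D_h) = 2.157/√(9.81×0.8003) = 0.77, which is less than 1, so the flow is subcritical.

subcritical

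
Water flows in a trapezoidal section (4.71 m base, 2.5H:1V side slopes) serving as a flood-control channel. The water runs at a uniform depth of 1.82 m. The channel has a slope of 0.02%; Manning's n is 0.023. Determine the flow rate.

With bottom width b = 4.71 m and side slope z = 2.5: A = (b + zy)y = (4.71 + 2.5×1.82)×1.82 = 16.85 m²; P = b + 2y√(1+z²) = 4.71 + 2×1.82×2.693 = 14.51 m.
Hydraulic radius R = A/P = 16.85/14.51 = 1.161 m.
Manning's equation: Q = (1/n) A R^(2/3) S^(1/2) = (1/0.023) × 16.85 × 1.161^(2/3) × 0.0002^(1/2) = 11.4 m³/s.

Q = 11.4 m³/s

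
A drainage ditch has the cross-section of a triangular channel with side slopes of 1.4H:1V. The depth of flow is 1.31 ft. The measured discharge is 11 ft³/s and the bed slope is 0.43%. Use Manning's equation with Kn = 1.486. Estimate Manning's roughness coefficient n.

For a triangular section with side slope z = 1.4: A = zy² = 1.4×1.31² = 2.403 ft²; P = 2y√(1+z²) = 2×1.31×1.72 = 4.508 ft.
Hydraulic radius R = A/P = 2.403/4.508 = 0.533 ft.
Rearranging Manning's equation: n = (1.486/Q) A R^(2/3) S^(1/2) = (1.486/11) × 2.403 × 0.533^(2/3) × √0.0043 = 0.014.

n = 0.014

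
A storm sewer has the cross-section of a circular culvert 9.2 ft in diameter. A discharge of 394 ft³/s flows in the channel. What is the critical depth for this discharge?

y_c = 4.83 ft

At critical depth, Q² T / (g A³) = 1, i.e. A³/T = Q²/g = 394²/32.2 = 4821.
At y = 6.17 ft: A³/T = 12310 — over.
At y = 3.65 ft: A³/T = 1646 — short.
At y = 4.83 ft: A³/T = 4809 — close enough.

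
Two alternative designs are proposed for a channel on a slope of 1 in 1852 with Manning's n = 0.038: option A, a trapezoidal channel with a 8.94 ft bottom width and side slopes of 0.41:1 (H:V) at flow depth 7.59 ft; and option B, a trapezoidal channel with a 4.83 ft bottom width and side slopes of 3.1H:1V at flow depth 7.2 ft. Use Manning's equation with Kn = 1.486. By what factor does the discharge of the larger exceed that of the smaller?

Channel A: With bottom width b = 8.94 ft and side slope z = 0.41: A = (b + zy)y = (8.94 + 0.41×7.59)×7.59 = 91.47 ft²; P = b + 2y√(1+z²) = 8.94 + 2×7.59×1.081 = 25.35 ft. Hydraulic radius R = A/P = 91.47/25.35 = 3.609 ft. Q_A = (1.486/0.038)·91.47·3.609^(2/3)·√0.00054 = 195.6 ft³/s.
Channel B: With bottom width b = 4.83 ft and side slope z = 3.1: A = (b + zy)y = (4.83 + 3.1×7.2)×7.2 = 195.5 ft²; P = b + 2y√(1+z²) = 4.83 + 2×7.2×3.257 = 51.74 ft. Hydraulic radius R = A/P = 195.5/51.74 = 3.778 ft. Q_B = (1.486/0.038)·195.5·3.778^(2/3)·√0.00054 = 430.9 ft³/s.
The larger discharge is 430.9 ft³/s and the smaller is 195.6 ft³/s; the ratio is 2.2.

2.2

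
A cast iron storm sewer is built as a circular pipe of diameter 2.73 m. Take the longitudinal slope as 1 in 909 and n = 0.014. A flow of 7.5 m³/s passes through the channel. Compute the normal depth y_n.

y_n = 1.68 m

Manning's equation rearranged: A R^(2/3) = nQ / (1·√S) = 0.014 × 7.5 / (√0.0011) = 3.166.
Try y = 1.98 m: A R^(2/3) = 3.974 — high.
Try y = 1.45 m: A R^(2/3) = 2.51 — low.
Try y = 1.68 m: A R^(2/3) = 3.168 — close enough.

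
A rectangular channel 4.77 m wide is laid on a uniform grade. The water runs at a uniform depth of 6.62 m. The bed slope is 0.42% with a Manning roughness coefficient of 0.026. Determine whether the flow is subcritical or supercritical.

subcritical

Flow area A = b·y = 4.77 × 6.62 = 31.58 m². Wetted perimeter P = b + 2y = 4.77 + 2×6.62 = 18.01 m.
Hydraulic radius R = A/P = 31.58/18.01 = 1.753 m.
V = (1/n) R^(2/3) √S = (1/0.026) × 1.753^(2/3) × √0.0042 = 3.624 m/s. Hydraulic depth D_h = A/T = 31.58/4.77 = 6.62 m.
Froude number Fr = V/√(g·D_h) = 3.624/√(9.81×6.62) = 0.45, which is less than 1, so the flow is subcritical.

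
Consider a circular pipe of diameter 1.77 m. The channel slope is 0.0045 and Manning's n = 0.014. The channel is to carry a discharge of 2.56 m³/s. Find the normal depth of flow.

Manning's equation rearranged: A R^(2/3) = nQ / (1·√S) = 0.014 × 2.56 / (√0.0045) = 0.5343.
Try y = 0.94 m: A R^(2/3) = 0.7903 — too large.
Try y = 0.75 m: A R^(2/3) = 0.5346 — ≈ 0.5343.

y_n = 0.75 m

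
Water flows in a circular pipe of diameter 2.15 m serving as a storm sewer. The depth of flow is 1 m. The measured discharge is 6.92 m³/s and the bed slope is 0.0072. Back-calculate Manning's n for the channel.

For a circular section of diameter D = 2.15 m at depth y = 1 m, the central angle is θ = 2 arccos(1 − 2y/D) = 3.002 rad. Then A = (D²/8)(θ − sin θ) = 1.654 m² and P = Dθ/2 = 3.227 m.
Hydraulic radius R = A/P = 1.654/3.227 = 0.5126 m.
Rearranging Manning's equation: n = (1/Q) A R^(2/3) S^(1/2) = (1/6.92) × 1.654 × 0.5126^(2/3) × √0.0072 = 0.013.

n = 0.013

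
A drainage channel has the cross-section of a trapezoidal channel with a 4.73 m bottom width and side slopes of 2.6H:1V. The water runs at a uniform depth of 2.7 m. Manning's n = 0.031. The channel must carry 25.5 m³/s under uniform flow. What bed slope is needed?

S = 0.000331

With bottom width b = 4.73 m and side slope z = 2.6: A = (b + zy)y = (4.73 + 2.6×2.7)×2.7 = 31.73 m²; P = b + 2y√(1+z²) = 4.73 + 2×2.7×2.786 = 19.77 m.
Hydraulic radius R = A/P = 31.73/19.77 = 1.604 m.
From Manning's equation, S = [nQ / (1 A R^(2/3))]² = [0.031 × 25.5 / (1 × 31.73 × 1.604^(2/3))]² = 0.000331.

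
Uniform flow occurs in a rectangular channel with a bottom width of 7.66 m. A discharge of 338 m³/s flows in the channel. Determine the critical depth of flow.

y_c = 5.83 m

For a rectangular channel, critical depth y_c = (q²/g)^(1/3) where q = Q/b = 338/7.66 = 44.13 m²/s.
So y_c = (44.13²/9.81)^(1/3) = 5.83 m.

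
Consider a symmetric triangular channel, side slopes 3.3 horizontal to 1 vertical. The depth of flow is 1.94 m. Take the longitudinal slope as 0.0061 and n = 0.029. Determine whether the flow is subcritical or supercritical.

For a triangular section with side slope z = 3.3: A = zy² = 3.3×1.94² = 12.42 m²; P = 2y√(1+z²) = 2×1.94×3.448 = 13.38 m.
Hydraulic radius R = A/P = 12.42/13.38 = 0.9283 m.
V = (1/n) R^(2/3) √S = (1/0.029) × 0.9283^(2/3) × √0.0061 = 2.563 m/s. Hydraulic depth D_h = A/T = 12.42/12.8 = 0.97 m.
Froude number Fr = V/√(g·D_h) = 2.563/√(9.81×0.97) = 0.831, which is less than 1, so the flow is subcritical.

subcritical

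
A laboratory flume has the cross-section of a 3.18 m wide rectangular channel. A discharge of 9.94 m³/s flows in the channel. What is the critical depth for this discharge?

y_c = 0.999 m

For a rectangular channel, critical depth y_c = (q²/g)^(1/3) where q = Q/b = 9.94/3.18 = 3.126 m²/s.
So y_c = (3.126²/9.81)^(1/3) = 0.999 m.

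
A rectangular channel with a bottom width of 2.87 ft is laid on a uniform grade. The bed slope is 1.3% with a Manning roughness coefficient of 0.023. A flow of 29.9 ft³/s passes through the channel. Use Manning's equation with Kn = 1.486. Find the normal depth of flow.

y_n = 1.68 ft

Manning's equation rearranged: A R^(2/3) = nQ / (1.486·√S) = 0.023 × 29.9 / (1.486 × √0.013) = 4.059.
Try y = 1.3 ft: A R^(2/3) = 2.891 — short.
Try y = 1.92 ft: A R^(2/3) = 4.832 — over.
Try y = 1.68 ft: A R^(2/3) = 4.064 — ≈ 4.059.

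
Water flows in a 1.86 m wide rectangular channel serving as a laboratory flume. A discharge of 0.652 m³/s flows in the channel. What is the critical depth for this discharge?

For a rectangular channel, critical depth y_c = (q²/g)^(1/3) where q = Q/b = 0.652/1.86 = 0.3505 m²/s.
So y_c = (0.3505²/9.81)^(1/3) = 0.232 m.

y_c = 0.232 m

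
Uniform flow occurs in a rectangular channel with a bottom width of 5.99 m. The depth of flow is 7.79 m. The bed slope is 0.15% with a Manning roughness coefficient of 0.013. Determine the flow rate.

Flow area A = b·y = 5.99 × 7.79 = 46.66 m². Wetted perimeter P = b + 2y = 5.99 + 2×7.79 = 21.57 m.
Hydraulic radius R = A/P = 46.66/21.57 = 2.163 m.
Manning's equation: Q = (1/n) A R^(2/3) S^(1/2) = (1/0.013) × 46.66 × 2.163^(2/3) × 0.0015^(1/2) = 233 m³/s.

Q = 233 m³/s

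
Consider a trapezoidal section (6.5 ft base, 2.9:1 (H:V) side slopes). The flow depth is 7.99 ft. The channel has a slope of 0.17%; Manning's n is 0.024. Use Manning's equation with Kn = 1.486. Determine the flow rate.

With bottom width b = 6.5 ft and side slope z = 2.9: A = (b + zy)y = (6.5 + 2.9×7.99)×7.99 = 237.1 ft²; P = b + 2y√(1+z²) = 6.5 + 2×7.99×3.068 = 55.52 ft.
Hydraulic radius R = A/P = 237.1/55.52 = 4.27 ft.
Manning's equation: Q = (1.486/n) A R^(2/3) S^(1/2) = (1.486/0.024) × 237.1 × 4.27^(2/3) × 0.0017^(1/2) = 1590 ft³/s.

Q = 1590 ft³/s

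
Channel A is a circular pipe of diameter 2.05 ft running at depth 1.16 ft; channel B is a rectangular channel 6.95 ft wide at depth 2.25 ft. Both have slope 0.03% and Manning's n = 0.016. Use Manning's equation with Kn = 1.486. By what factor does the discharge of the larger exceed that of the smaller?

Channel A: For a circular section of diameter D = 2.05 ft at depth y = 1.16 ft, the central angle is θ = 2 arccos(1 − 2y/D) = 3.406 rad. Then A = (D²/8)(θ − sin θ) = 1.926 ft² and P = Dθ/2 = 3.491 ft. Hydraulic radius R = A/P = 1.926/3.491 = 0.5518 ft. Q_A = (1.486/0.016)·1.926·0.5518^(2/3)·√0.0003 = 2.085 ft³/s.
Channel B: Flow area A = b·y = 6.95 × 2.25 = 15.64 ft². Wetted perimeter P = b + 2y = 6.95 + 2×2.25 = 11.45 ft. Hydraulic radius R = A/P = 15.64/11.45 = 1.366 ft. Q_B = (1.486/0.016)·15.64·1.366^(2/3)·√0.0003 = 30.96 ft³/s.
The larger discharge is 30.96 ft³/s and the smaller is 2.085 ft³/s; the ratio is 14.9.

14.9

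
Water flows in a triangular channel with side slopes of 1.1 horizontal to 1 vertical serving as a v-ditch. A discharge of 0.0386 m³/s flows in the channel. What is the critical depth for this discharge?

y_c = 0.191 m

At critical depth, Q² T / (g A³) = 1, i.e. A³/T = Q²/g = 0.0386²/9.81 = 0.0001519.
Try y = 0.237 m: A³/T = 0.0004524 — too large.
Try y = 0.161 m: A³/T = 0.00006545 — too small.
Try y = 0.191 m: A³/T = 0.0001538 — close enough.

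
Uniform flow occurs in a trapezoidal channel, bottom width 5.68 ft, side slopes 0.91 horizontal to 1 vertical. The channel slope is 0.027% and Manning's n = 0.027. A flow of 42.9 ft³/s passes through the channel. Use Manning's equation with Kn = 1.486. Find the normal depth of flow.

Manning's equation rearranged: A R^(2/3) = nQ / (1.486·√S) = 0.027 × 42.9 / (1.486 × √0.00027) = 47.44.
Try y = 2.79 ft: A R^(2/3) = 33.1 — short.
Try y = 3.94 ft: A R^(2/3) = 62.4 — over.
Try y = 3.4 ft: A R^(2/3) = 47.44 — ≈ 47.44.

y_n = 3.4 ft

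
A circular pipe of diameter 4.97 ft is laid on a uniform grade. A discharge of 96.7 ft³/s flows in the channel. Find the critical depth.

At critical depth, Q² T / (g A³) = 1, i.e. A³/T = Q²/g = 96.7²/32.2 = 290.4.
At y = 3.43 ft: A³/T = 633.6 — over.
At y = 2.13 ft: A³/T = 101.8 — short.
At y = 2.8 ft: A³/T = 289.7 — close enough.

y_c = 2.8 ft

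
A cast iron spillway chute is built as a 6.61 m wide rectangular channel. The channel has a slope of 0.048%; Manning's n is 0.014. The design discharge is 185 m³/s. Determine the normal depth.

y_n = 9.79 m

Manning's equation rearranged: A R^(2/3) = nQ / (1·√S) = 0.014 × 185 / (√0.00048) = 118.2.
At y = 7.65 m: A R^(2/3) = 88.31 — short.
At y = 11.2 m: A R^(2/3) = 138.3 — over.
At y = 9.79 m: A R^(2/3) = 118.3 — ≈ 118.2.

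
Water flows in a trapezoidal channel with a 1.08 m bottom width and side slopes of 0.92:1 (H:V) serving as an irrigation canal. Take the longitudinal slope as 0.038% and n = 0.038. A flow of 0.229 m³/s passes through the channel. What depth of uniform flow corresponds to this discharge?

y_n = 0.566 m

Manning's equation rearranged: A R^(2/3) = nQ / (1·√S) = 0.038 × 0.229 / (√0.00038) = 0.4464.
Trying y = 0.441 m: A R^(2/3) = 0.2854 — too small.
Trying y = 0.615 m: A R^(2/3) = 0.5197 — too large.
Trying y = 0.566 m: A R^(2/3) = 0.4466 — close enough.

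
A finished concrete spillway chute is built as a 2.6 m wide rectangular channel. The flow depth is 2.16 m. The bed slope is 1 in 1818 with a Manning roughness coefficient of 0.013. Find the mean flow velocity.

Flow area A = b·y = 2.6 × 2.16 = 5.616 m². Wetted perimeter P = b + 2y = 2.6 + 2×2.16 = 6.92 m.
Hydraulic radius R = A/P = 5.616/6.92 = 0.8116 m.
From Manning's equation, V = (1/n) R^(2/3) S^(1/2) = (1/0.013) × 0.8116^(2/3) × 0.0005501^(1/2) = 1.57 m/s.

V = 1.57 m/s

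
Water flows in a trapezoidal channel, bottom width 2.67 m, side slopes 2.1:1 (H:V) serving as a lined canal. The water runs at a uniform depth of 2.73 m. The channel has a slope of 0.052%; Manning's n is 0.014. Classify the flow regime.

With bottom width b = 2.67 m and side slope z = 2.1: A = (b + zy)y = (2.67 + 2.1×2.73)×2.73 = 22.94 m²; P = b + 2y√(1+z²) = 2.67 + 2×2.73×2.326 = 15.37 m.
Hydraulic radius R = A/P = 22.94/15.37 = 1.493 m.
V = (1/n) R^(2/3) √S = (1/0.014) × 1.493^(2/3) × √0.00052 = 2.127 m/s. Hydraulic depth D_h = A/T = 22.94/14.14 = 1.623 m.
Froude number Fr = V/√(g·D_h) = 2.127/√(9.81×1.623) = 0.533, which is less than 1, so the flow is subcritical.

subcritical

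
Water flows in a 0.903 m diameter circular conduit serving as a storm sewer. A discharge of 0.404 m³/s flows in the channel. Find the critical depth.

At critical depth, Q² T / (g A³) = 1, i.e. A³/T = Q²/g = 0.404²/9.81 = 0.01664.
Trying y = 0.268 m: A³/T = 0.00489 — short.
Trying y = 0.459 m: A³/T = 0.03872 — over.
Trying y = 0.368 m: A³/T = 0.01662 — matches.

y_c = 0.368 m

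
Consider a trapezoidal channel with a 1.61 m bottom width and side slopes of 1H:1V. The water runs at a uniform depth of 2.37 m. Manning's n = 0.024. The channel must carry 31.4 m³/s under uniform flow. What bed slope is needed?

S = 0.00539

With bottom width b = 1.61 m and side slope z = 1: A = (b + zy)y = (1.61 + 1×2.37)×2.37 = 9.433 m²; P = b + 2y√(1+z²) = 1.61 + 2×2.37×1.414 = 8.313 m.
Hydraulic radius R = A/P = 9.433/8.313 = 1.135 m.
From Manning's equation, S = [nQ / (1 A R^(2/3))]² = [0.024 × 31.4 / (1 × 9.433 × 1.135^(2/3))]² = 0.00539.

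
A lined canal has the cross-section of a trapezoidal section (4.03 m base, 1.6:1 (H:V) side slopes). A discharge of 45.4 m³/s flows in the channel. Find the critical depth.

y_c = 1.83 m

At critical depth, Q² T / (g A³) = 1, i.e. A³/T = Q²/g = 45.4²/9.81 = 210.1.
Trying y = 1.65 m: A³/T = 143.2 — low.
Trying y = 2.04 m: A³/T = 312 — high.
Trying y = 1.83 m: A³/T = 208.8 — ≈ 210.1.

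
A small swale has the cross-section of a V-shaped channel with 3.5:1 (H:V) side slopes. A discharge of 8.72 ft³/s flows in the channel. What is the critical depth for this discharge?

y_c = 0.826 ft

At critical depth, Q² T / (g A³) = 1, i.e. A³/T = Q²/g = 8.72²/32.2 = 2.361.
Trying y = 0.893 ft: A³/T = 3.478 — high.
Trying y = 0.826 ft: A³/T = 2.355 — ≈ 2.361.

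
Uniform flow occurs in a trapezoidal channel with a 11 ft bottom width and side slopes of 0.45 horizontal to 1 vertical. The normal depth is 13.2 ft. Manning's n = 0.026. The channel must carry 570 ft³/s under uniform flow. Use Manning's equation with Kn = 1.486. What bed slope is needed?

With bottom width b = 11 ft and side slope z = 0.45: A = (b + zy)y = (11 + 0.45×13.2)×13.2 = 223.6 ft²; P = b + 2y√(1+z²) = 11 + 2×13.2×1.097 = 39.95 ft.
Hydraulic radius R = A/P = 223.6/39.95 = 5.597 ft.
From Manning's equation, S = [nQ / (1.486 A R^(2/3))]² = [0.026 × 570 / (1.486 × 223.6 × 5.597^(2/3))]² = 0.0002.

S = 0.0002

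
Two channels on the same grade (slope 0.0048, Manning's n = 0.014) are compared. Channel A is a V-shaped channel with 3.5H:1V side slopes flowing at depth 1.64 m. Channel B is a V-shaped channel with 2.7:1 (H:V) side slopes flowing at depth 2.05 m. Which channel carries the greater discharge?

channel B

Channel A: For a triangular section with side slope z = 3.5: A = zy² = 3.5×1.64² = 9.414 m²; P = 2y√(1+z²) = 2×1.64×3.64 = 11.94 m. Hydraulic radius R = A/P = 9.414/11.94 = 0.7884 m. Q_A = (1/0.014)·9.414·0.7884^(2/3)·√0.0048 = 39.76 m³/s.
Channel B: For a triangular section with side slope z = 2.7: A = zy² = 2.7×2.05² = 11.35 m²; P = 2y√(1+z²) = 2×2.05×2.879 = 11.8 m. Hydraulic radius R = A/P = 11.35/11.8 = 0.9612 m. Q_B = (1/0.014)·11.35·0.9612^(2/3)·√0.0048 = 54.69 m³/s.
Q_A = 39.76 m³/s vs Q_B = 54.69 m³/s, so channel B carries more.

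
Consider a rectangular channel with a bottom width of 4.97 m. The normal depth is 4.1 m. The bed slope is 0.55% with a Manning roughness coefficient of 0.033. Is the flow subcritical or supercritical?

subcritical

Flow area A = b·y = 4.97 × 4.1 = 20.38 m². Wetted perimeter P = b + 2y = 4.97 + 2×4.1 = 13.17 m.
Hydraulic radius R = A/P = 20.38/13.17 = 1.547 m.
V = (1/n) R^(2/3) √S = (1/0.033) × 1.547^(2/3) × √0.0055 = 3.006 m/s. Hydraulic depth D_h = A/T = 20.38/4.97 = 4.1 m.
Froude number Fr = V/√(g·D_h) = 3.006/√(9.81×4.1) = 0.474, which is less than 1, so the flow is subcritical.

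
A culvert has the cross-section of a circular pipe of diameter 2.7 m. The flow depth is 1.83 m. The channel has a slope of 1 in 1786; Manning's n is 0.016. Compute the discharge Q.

For a circular section of diameter D = 2.7 m at depth y = 1.83 m, the central angle is θ = 2 arccos(1 − 2y/D) = 3.869 rad. Then A = (D²/8)(θ − sin θ) = 4.131 m² and P = Dθ/2 = 5.223 m.
Hydraulic radius R = A/P = 4.131/5.223 = 0.791 m.
Manning's equation: Q = (1/n) A R^(2/3) S^(1/2) = (1/0.016) × 4.131 × 0.791^(2/3) × 0.0005599^(1/2) = 5.23 m³/s.

Q = 5.23 m³/s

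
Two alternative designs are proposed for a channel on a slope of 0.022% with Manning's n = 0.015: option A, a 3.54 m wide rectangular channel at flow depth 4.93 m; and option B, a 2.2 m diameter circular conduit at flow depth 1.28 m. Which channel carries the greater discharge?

Channel A: Flow area A = b·y = 3.54 × 4.93 = 17.45 m². Wetted perimeter P = b + 2y = 3.54 + 2×4.93 = 13.4 m. Hydraulic radius R = A/P = 17.45/13.4 = 1.302 m. Q_A = (1/0.015)·17.45·1.302^(2/3)·√0.00022 = 20.58 m³/s.
Channel B: For a circular section of diameter D = 2.2 m at depth y = 1.28 m, the central angle is θ = 2 arccos(1 − 2y/D) = 3.47 rad. Then A = (D²/8)(θ − sin θ) = 2.295 m² and P = Dθ/2 = 3.817 m. Hydraulic radius R = A/P = 2.295/3.817 = 0.6012 m. Q_B = (1/0.015)·2.295·0.6012^(2/3)·√0.00022 = 1.616 m³/s.
Q_A = 20.58 m³/s vs Q_B = 1.616 m³/s, so channel A carries more.

channel A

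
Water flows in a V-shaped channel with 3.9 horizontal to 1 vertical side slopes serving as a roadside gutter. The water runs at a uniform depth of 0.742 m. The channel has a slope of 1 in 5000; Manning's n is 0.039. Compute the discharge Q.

For a triangular section with side slope z = 3.9: A = zy² = 3.9×0.742² = 2.147 m²; P = 2y√(1+z²) = 2×0.742×4.026 = 5.975 m.
Hydraulic radius R = A/P = 2.147/5.975 = 0.3594 m.
Manning's equation: Q = (1/n) A R^(2/3) S^(1/2) = (1/0.039) × 2.147 × 0.3594^(2/3) × 0.0002^(1/2) = 0.394 m³/s.

Q = 0.394 m³/s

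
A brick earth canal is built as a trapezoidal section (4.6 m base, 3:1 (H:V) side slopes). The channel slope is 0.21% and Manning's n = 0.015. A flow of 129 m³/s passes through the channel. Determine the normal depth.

y_n = 2.58 m

Manning's equation rearranged: A R^(2/3) = nQ / (1·√S) = 0.015 × 129 / (√0.0021) = 42.23.
Trying y = 3.08 m: A R^(2/3) = 62.38 — high.
Trying y = 1.93 m: A R^(2/3) = 22.56 — low.
Trying y = 2.58 m: A R^(2/3) = 42.13 — matches.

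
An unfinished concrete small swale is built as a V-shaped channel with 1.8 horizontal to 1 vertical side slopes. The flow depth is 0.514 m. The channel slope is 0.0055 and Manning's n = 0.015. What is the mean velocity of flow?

V = 1.83 m/s

For a triangular section with side slope z = 1.8: A = zy² = 1.8×0.514² = 0.4756 m²; P = 2y√(1+z²) = 2×0.514×2.059 = 2.117 m.
Hydraulic radius R = A/P = 0.4756/2.117 = 0.2247 m.
From Manning's equation, V = (1/n) R^(2/3) S^(1/2) = (1/0.015) × 0.2247^(2/3) × 0.0055^(1/2) = 1.83 m/s.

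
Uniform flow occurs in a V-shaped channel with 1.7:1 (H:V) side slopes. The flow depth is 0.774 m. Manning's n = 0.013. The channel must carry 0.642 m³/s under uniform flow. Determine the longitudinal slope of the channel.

S = 0.00029

For a triangular section with side slope z = 1.7: A = zy² = 1.7×0.774² = 1.018 m²; P = 2y√(1+z²) = 2×0.774×1.972 = 3.053 m.
Hydraulic radius R = A/P = 1.018/3.053 = 0.3336 m.
From Manning's equation, S = [nQ / (1 A R^(2/3))]² = [0.013 × 0.642 / (1 × 1.018 × 0.3336^(2/3))]² = 0.00029.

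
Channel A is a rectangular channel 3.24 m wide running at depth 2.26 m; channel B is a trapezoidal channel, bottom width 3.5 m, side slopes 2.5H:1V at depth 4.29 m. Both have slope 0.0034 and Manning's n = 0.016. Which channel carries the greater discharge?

channel B

Channel A: Flow area A = b·y = 3.24 × 2.26 = 7.322 m². Wetted perimeter P = b + 2y = 3.24 + 2×2.26 = 7.76 m. Hydraulic radius R = A/P = 7.322/7.76 = 0.9436 m. Q_A = (1/0.016)·7.322·0.9436^(2/3)·√0.0034 = 25.67 m³/s.
Channel B: With bottom width b = 3.5 m and side slope z = 2.5: A = (b + zy)y = (3.5 + 2.5×4.29)×4.29 = 61.03 m²; P = b + 2y√(1+z²) = 3.5 + 2×4.29×2.693 = 26.6 m. Hydraulic radius R = A/P = 61.03/26.6 = 2.294 m. Q_B = (1/0.016)·61.03·2.294^(2/3)·√0.0034 = 386.8 m³/s.
Q_A = 25.67 m³/s vs Q_B = 386.8 m³/s, so channel B carries more.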